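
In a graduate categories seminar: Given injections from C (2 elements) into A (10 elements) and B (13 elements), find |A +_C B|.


The pushout A +_C B identifies the images of C in A and B.
|A +_C B| = |A| + |B| - |C| (for injections).
= 10 + 13 - 2 = 21

21


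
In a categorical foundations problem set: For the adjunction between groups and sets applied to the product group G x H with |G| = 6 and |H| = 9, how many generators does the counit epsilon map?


The counit epsilon_K: F(U(K)) -> K of the Free-Forgetful adjunction
maps |K| generators of F(U(K)) into K. For K = G x H (the product group),
|G x H| = |G| * |H|.
Total generators mapped = 6 * 9 = 54.

54


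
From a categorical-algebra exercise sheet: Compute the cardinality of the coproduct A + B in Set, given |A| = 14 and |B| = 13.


In Set, the coproduct A + B is the disjoint union.
|A + B| = |A| + |B| = 14 + 13 = 27

27


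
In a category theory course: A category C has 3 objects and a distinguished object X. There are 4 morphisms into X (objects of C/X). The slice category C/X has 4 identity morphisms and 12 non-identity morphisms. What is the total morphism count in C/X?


In the slice category C/X, objects are morphisms to X.
Identity morphisms: 4 (one per object of C/X).
Non-identity morphisms: 12.
Total = 4 + 12 = 16

16


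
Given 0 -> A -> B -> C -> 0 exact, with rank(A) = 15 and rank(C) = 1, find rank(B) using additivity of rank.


For a short exact sequence 0 -> A -> B -> C -> 0,
rank is additive: rank(B) = rank(A) + rank(C).
rank(B) = 15 + 1 = 16

16


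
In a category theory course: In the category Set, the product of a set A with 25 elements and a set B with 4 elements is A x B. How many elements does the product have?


In Set, the product A x B is the Cartesian product.
By the universal property, |A x B| = |A| * |B|.
|A x B| = 25 * 4 = 100

100


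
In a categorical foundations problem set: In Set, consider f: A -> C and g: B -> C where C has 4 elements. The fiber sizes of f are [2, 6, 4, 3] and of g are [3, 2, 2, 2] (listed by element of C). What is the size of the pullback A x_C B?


The pullback A x_C B consists of pairs (a, b) with f(a) = g(b).
For each element c in C, the fiber product has |f^-1(c)| * |g^-1(c)| elements.
Summing over C: 2 * 3 + 6 * 2 + 4 * 2 + 3 * 2
= 6 + 12 + 8 + 6 = 32

32


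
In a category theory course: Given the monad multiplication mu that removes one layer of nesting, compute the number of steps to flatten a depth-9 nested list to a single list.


Each application of mu: T^2 -> T removes one layer of nesting.
Starting at depth 9 (i.e., T^9(X)), we need to reach T(X).
Number of mu applications = 9 - 1 = 8

8


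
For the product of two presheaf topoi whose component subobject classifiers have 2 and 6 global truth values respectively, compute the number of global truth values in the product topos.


In a product of presheaf topoi E_1 x E_2, the subobject classifier
is Omega = Omega_1 x Omega_2 (componentwise), so
|Omega(top)| = |Omega_1(top_1)| * |Omega_2(top_2)|.
= 2 * 6 = 12.

12


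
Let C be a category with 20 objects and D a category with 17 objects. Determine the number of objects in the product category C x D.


The product category C x D has objects that are pairs (c, d).
Number of pairs = |Ob(C)| * |Ob(D)| = 20 * 17 = 340

340


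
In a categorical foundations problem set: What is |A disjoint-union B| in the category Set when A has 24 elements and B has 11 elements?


In Set, the coproduct A + B is the disjoint union.
|A + B| = |A| + |B| = 24 + 11 = 35

35


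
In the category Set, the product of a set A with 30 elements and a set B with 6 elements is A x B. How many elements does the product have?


In Set, the product A x B is the Cartesian product.
By the universal property, |A x B| = |A| * |B|.
|A x B| = 30 * 6 = 180

180


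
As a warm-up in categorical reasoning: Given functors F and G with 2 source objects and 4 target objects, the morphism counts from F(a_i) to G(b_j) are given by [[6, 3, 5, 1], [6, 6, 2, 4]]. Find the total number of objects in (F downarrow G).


Objects of (F downarrow G) are triples (a, b, h: F(a)->G(b)).
The count equals the sum of all entries in the hom-matrix.
sum(row 0) = 15
sum(row 1) = 18
Grand total = 33

33


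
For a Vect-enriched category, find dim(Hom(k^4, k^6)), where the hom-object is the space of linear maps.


In Vect-enriched categories, Hom(k^n, k^m) is the space of m x n matrices.
dim(Hom(k^4, k^6)) = 6 * 4 = 24

24


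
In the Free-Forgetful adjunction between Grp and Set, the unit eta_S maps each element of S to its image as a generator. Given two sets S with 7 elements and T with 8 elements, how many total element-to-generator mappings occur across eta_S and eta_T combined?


The unit eta_X: X -> U(F(X)) of the Free-Forgetful adjunction
maps each element of X to a generator of F(X). For X = S + T (disjoint
union in Set), |S + T| = |S| + |T|.
Total mappings = 7 + 8 = 15.

15


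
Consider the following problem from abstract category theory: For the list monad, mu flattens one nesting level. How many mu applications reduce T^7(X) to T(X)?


Each application of mu: T^2 -> T removes one layer of nesting.
Starting at depth 7 (i.e., T^7(X)), we need to reach T(X).
Number of mu applications = 7 - 1 = 6

6


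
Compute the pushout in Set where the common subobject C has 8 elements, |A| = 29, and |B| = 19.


The pushout A +_C B identifies the images of C in A and B.
|A +_C B| = |A| + |B| - |C| (for injections).
= 29 + 19 - 8 = 40

40


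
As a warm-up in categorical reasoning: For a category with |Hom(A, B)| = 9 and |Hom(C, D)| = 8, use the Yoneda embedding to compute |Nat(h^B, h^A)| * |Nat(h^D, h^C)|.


By the Yoneda lemma, Nat(h^B, h^A) is isomorphic to Hom(A, B),
so |Nat(h^B, h^A)| = |Hom(A, B)| and |Nat(h^D, h^C)| = |Hom(C, D)|.
|Hom(A, B)| = 9, |Hom(C, D)| = 8.
|Nat(h^B, h^A) x Nat(h^D, h^C)| = 9 * 8 = 72

72


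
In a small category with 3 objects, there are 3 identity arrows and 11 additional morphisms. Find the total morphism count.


Each object has an identity morphism, giving 3 identities.
Adding the 11 non-identity morphisms:
Total = 3 + 11 = 14

14


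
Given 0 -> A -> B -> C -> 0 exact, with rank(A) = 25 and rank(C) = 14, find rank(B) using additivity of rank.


For a short exact sequence 0 -> A -> B -> C -> 0,
rank is additive: rank(B) = rank(A) + rank(C).
rank(B) = 25 + 14 = 39

39


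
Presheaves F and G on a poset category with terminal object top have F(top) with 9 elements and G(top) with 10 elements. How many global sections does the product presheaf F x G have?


Global sections of a presheaf on a poset with terminal top satisfy
Gamma(H) ~ H(top). Presheaves admit pointwise products, so
(F x G)(top) = F(top) x G(top) (Cartesian product).
|Gamma(F x G)| = |F(top)| * |G(top)| = 9 * 10 = 90.

90


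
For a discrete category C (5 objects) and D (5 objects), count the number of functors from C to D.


A functor from a discrete category C to D is determined by
where each object maps. Each of the 5 objects of C can map
to any of the 5 objects of D independently.
Number of functors = 5^5 = 3125

3125


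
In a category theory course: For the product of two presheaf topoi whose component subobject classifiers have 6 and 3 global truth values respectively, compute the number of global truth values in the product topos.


In a product of presheaf topoi E_1 x E_2, the subobject classifier
is Omega = Omega_1 x Omega_2 (componentwise), so
|Omega(top)| = |Omega_1(top_1)| * |Omega_2(top_2)|.
= 6 * 3 = 18.

18


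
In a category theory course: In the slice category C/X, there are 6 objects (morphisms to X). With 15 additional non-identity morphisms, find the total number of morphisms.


In the slice category C/X, objects are morphisms to X.
Identity morphisms: 6 (one per object of C/X).
Non-identity morphisms: 15.
Total = 6 + 15 = 21

21


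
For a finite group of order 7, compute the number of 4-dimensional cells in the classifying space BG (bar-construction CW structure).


In the bar-construction CW model of BG, the n-cells are indexed by
n-tuples [g_1|...|g_n] of non-identity elements of G (degenerate
simplices with some g_i = e do not contribute cells), so there are
(|G| - 1)^n n-cells.
For dim = 4 with |G| = 7:
cells = (7 - 1)^4 = 6^4 = 1296

1296


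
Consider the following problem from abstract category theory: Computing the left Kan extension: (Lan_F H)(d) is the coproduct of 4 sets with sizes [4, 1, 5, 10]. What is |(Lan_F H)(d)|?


Pointwise, the left Kan extension (Lan_F H)(d) is the colimit, indexed
by the comma category (F downarrow d), of H composed with the
projection (F downarrow d) -> C. Here that colimit is given
as a coproduct (disjoint union) of sets, so its cardinality is the
sum of the sizes of the summands.
Coproduct of sets with sizes: 4 + 1 + 5 + 10
= 20

20


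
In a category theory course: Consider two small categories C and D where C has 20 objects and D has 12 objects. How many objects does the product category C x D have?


The product category C x D has objects that are pairs (c, d).
Number of pairs = |Ob(C)| * |Ob(D)| = 20 * 12 = 240

240


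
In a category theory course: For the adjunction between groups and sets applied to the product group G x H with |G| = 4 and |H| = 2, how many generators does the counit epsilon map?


The counit epsilon_K: F(U(K)) -> K of the Free-Forgetful adjunction
maps |K| generators of F(U(K)) into K. For K = G x H (the product group),
|G x H| = |G| * |H|.
Total generators mapped = 4 * 2 = 8.

8


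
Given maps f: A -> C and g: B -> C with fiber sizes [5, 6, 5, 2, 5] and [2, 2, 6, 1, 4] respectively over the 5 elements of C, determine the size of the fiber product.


The pullback A x_C B consists of pairs (a, b) with f(a) = g(b).
For each element c in C, the fiber product has |f^-1(c)| * |g^-1(c)| elements.
Summing over C: 5 * 2 + 6 * 2 + 5 * 6 + 2 * 1 + 5 * 4
= 10 + 12 + 30 + 2 + 20 = 74

74


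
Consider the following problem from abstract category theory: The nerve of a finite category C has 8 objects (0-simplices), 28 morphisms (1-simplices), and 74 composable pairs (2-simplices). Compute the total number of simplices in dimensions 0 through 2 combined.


The 2-skeleton of the nerve N(C) consists of simplices in dimensions 0, 1, 2:
  |N(C)_0| = 8 (objects)
  |N(C)_1| = 28 (morphisms)
  |N(C)_2| = 74 (composable pairs)
Total = 8 + 28 + 74 = 110

110


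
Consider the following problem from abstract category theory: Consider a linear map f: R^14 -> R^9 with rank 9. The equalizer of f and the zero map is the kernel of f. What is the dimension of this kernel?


The equalizer of f and the zero map is ker(f).
By the rank-nullity theorem: dim(ker(f)) = dim(domain) - rank(f).
dim(ker(f)) = 14 - 9 = 5

5


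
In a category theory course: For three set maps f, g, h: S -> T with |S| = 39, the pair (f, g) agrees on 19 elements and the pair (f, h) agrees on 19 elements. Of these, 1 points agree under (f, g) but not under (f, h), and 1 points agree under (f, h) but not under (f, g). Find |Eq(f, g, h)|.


Eq(f, g, h) is the triple-agreement set: points in S where all three
maps take the same value. Using inclusion-exclusion on the pairwise data:
Pair (f, g) agrees on 19 points; pair (f, h) on 19 points.
Points agreeing under (f, g) but not (f, h) = 1; under (f, h) but not (f, g) = 1.
Triple-agreement = agreement-in-(f, g) minus points that agree under (f, g) but not (f, h):
|Eq(f, g, h)| = 19 - 1 = 18
(cross-check via (f, h): 19 - 1 = 18.)

18


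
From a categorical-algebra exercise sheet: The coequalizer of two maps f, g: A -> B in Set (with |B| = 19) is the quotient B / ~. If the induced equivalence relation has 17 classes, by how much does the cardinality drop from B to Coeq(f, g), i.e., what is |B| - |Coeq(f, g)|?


The coequalizer Coeq(f, g) = B / ~ has one element per equivalence class.
|B| = 19, |Coeq(f, g)| = 17.
|B| - |Coeq(f, g)| = 19 - 17 = 2.

2


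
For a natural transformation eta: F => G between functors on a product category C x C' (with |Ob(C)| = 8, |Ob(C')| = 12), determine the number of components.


A natural transformation eta: F => G assigns one component morphism per
object of the domain category.
The domain is the product category C x C', so
|Ob(C x C')| = |Ob(C)| * |Ob(C')| = 8 * 12 = 96.
Therefore eta has 96 component morphisms.

96


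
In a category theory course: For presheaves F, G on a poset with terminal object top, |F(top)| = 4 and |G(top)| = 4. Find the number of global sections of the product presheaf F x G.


Global sections of a presheaf on a poset with terminal top satisfy
Gamma(H) ~ H(top). Presheaves admit pointwise products, so
(F x G)(top) = F(top) x G(top) (Cartesian product).
|Gamma(F x G)| = |F(top)| * |G(top)| = 4 * 4 = 16.

16


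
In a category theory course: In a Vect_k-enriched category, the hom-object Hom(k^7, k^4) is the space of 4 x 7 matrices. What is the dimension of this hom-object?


In Vect-enriched categories, Hom(k^n, k^m) is the space of m x n matrices.
dim(Hom(k^7, k^4)) = 4 * 7 = 28

28


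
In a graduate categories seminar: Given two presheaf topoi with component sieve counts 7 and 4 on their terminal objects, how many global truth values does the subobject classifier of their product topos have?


In a product of presheaf topoi E_1 x E_2, the subobject classifier
is Omega = Omega_1 x Omega_2 (componentwise), so
|Omega(top)| = |Omega_1(top_1)| * |Omega_2(top_2)|.
= 7 * 4 = 28.

28


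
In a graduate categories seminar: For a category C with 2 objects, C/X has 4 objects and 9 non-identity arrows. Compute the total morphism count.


In the slice category C/X, objects are morphisms to X.
Identity morphisms: 4 (one per object of C/X).
Non-identity morphisms: 9.
Total = 4 + 9 = 13

13


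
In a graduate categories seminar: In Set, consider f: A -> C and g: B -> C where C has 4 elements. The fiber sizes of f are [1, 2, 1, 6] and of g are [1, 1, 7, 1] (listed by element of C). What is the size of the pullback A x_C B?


The pullback A x_C B consists of pairs (a, b) with f(a) = g(b).
For each element c in C, the fiber product has |f^-1(c)| * |g^-1(c)| elements.
Summing over C: 1 * 1 + 2 * 1 + 1 * 7 + 6 * 1
= 1 + 2 + 7 + 6 = 16

16


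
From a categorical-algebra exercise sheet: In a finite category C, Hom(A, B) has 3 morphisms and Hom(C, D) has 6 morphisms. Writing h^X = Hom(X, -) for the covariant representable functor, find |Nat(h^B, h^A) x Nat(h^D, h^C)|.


By the Yoneda lemma, Nat(h^B, h^A) is isomorphic to Hom(A, B),
so |Nat(h^B, h^A)| = |Hom(A, B)| and |Nat(h^D, h^C)| = |Hom(C, D)|.
|Hom(A, B)| = 3, |Hom(C, D)| = 6.
|Nat(h^B, h^A) x Nat(h^D, h^C)| = 3 * 6 = 18

18


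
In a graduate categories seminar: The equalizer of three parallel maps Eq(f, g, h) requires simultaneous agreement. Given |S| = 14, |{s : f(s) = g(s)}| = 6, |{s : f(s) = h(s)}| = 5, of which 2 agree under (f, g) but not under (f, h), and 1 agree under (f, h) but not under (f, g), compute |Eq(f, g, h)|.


Eq(f, g, h) is the triple-agreement set: points in S where all three
maps take the same value. Using inclusion-exclusion on the pairwise data:
Pair (f, g) agrees on 6 points; pair (f, h) on 5 points.
Points agreeing under (f, g) but not (f, h) = 2; under (f, h) but not (f, g) = 1.
Triple-agreement = agreement-in-(f, g) minus points that agree under (f, g) but not (f, h):
|Eq(f, g, h)| = 6 - 2 = 4
(cross-check via (f, h): 5 - 1 = 4.)

4


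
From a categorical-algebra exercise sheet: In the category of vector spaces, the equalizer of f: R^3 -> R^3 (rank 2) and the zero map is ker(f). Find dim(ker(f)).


The equalizer of f and the zero map is ker(f).
By the rank-nullity theorem: dim(ker(f)) = dim(domain) - rank(f).
dim(ker(f)) = 3 - 2 = 1

1


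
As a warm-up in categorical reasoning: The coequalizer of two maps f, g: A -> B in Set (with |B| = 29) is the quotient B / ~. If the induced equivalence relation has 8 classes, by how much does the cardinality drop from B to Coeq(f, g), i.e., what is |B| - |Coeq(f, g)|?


The coequalizer Coeq(f, g) = B / ~ has one element per equivalence class.
|B| = 29, |Coeq(f, g)| = 8.
|B| - |Coeq(f, g)| = 29 - 8 = 21.

21


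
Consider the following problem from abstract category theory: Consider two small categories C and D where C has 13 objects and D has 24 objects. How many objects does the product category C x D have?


The product category C x D has objects that are pairs (c, d).
Number of pairs = |Ob(C)| * |Ob(D)| = 13 * 24 = 312

312


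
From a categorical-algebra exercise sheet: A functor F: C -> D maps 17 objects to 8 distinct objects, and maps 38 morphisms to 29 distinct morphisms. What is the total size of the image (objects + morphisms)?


The image of F consists of distinct objects and distinct morphisms.
|Im(F)| on objects = 8
|Im(F)| on morphisms = 29
Total image cardinality = 8 + 29 = 37

37


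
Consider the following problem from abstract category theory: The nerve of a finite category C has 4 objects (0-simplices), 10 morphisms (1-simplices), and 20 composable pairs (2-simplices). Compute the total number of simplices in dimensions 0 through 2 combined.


The 2-skeleton of the nerve N(C) consists of simplices in dimensions 0, 1, 2:
  |N(C)_0| = 4 (objects)
  |N(C)_1| = 10 (morphisms)
  |N(C)_2| = 20 (composable pairs)
Total = 4 + 10 + 20 = 34

34


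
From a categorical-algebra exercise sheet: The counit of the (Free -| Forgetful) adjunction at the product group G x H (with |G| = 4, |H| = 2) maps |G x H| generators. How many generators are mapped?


The counit epsilon_K: F(U(K)) -> K of the Free-Forgetful adjunction
maps |K| generators of F(U(K)) into K. For K = G x H (the product group),
|G x H| = |G| * |H|.
Total generators mapped = 4 * 2 = 8.

8


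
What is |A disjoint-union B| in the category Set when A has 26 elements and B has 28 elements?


In Set, the coproduct A + B is the disjoint union.
|A + B| = |A| + |B| = 26 + 28 = 54

54


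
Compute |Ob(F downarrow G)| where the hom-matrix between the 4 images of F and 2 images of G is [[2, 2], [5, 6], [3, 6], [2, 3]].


Objects of (F downarrow G) are triples (a, b, h: F(a)->G(b)).
The count equals the sum of all entries in the hom-matrix.
sum(row 0) = 4
sum(row 1) = 11
sum(row 2) = 9
sum(row 3) = 5
Grand total = 29

29


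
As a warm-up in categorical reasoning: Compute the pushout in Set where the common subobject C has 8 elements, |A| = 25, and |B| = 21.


The pushout A +_C B identifies the images of C in A and B.
|A +_C B| = |A| + |B| - |C| (for injections).
= 25 + 21 - 8 = 38

38


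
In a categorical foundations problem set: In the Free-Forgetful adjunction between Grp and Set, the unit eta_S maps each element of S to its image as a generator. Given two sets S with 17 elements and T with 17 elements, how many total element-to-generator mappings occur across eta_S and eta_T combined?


The unit eta_X: X -> U(F(X)) of the Free-Forgetful adjunction
maps each element of X to a generator of F(X). For X = S + T (disjoint
union in Set), |S + T| = |S| + |T|.
Total mappings = 17 + 17 = 34.

34


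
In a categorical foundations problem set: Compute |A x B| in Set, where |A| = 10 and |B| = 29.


In Set, the product A x B is the Cartesian product.
By the universal property, |A x B| = |A| * |B|.
|A x B| = 10 * 29 = 290

290


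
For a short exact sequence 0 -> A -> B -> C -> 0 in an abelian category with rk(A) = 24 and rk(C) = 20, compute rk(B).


For a short exact sequence 0 -> A -> B -> C -> 0,
rank is additive: rank(B) = rank(A) + rank(C).
rank(B) = 24 + 20 = 44

44


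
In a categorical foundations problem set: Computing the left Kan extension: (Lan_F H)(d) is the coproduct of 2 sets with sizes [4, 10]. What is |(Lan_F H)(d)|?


Pointwise, the left Kan extension (Lan_F H)(d) is the colimit, indexed
by the comma category (F downarrow d), of H composed with the
projection (F downarrow d) -> C. Here that colimit is given
as a coproduct (disjoint union) of sets, so its cardinality is the
sum of the sizes of the summands.
Coproduct of sets with sizes: 4 + 10
= 14

14


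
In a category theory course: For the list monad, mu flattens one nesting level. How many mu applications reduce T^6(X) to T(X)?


Each application of mu: T^2 -> T removes one layer of nesting.
Starting at depth 6 (i.e., T^6(X)), we need to reach T(X).
Number of mu applications = 6 - 1 = 5

5


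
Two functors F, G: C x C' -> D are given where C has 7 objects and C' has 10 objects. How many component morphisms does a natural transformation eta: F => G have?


A natural transformation eta: F => G assigns one component morphism per
object of the domain category.
The domain is the product category C x C', so
|Ob(C x C')| = |Ob(C)| * |Ob(C')| = 7 * 10 = 70.
Therefore eta has 70 component morphisms.

70


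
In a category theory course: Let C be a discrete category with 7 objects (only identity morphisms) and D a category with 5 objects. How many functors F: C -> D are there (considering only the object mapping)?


A functor from a discrete category C to D is determined by
where each object maps. Each of the 7 objects of C can map
to any of the 5 objects of D independently.
Number of functors = 5^7 = 78125

78125


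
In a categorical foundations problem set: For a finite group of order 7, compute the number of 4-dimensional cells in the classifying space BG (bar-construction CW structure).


In the bar-construction CW model of BG, the n-cells are indexed by
n-tuples [g_1|...|g_n] of non-identity elements of G (degenerate
simplices with some g_i = e do not contribute cells), so there are
(|G| - 1)^n n-cells.
For dim = 4 with |G| = 7:
cells = (7 - 1)^4 = 6^4 = 1296

1296


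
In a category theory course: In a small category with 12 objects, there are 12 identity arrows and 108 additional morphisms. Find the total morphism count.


Each object has an identity morphism, giving 12 identities.
Adding the 108 non-identity morphisms:
Total = 12 + 108 = 120

120


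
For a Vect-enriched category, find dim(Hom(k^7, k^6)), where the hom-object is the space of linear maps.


In Vect-enriched categories, Hom(k^n, k^m) is the space of m x n matrices.
dim(Hom(k^7, k^6)) = 6 * 7 = 42

42


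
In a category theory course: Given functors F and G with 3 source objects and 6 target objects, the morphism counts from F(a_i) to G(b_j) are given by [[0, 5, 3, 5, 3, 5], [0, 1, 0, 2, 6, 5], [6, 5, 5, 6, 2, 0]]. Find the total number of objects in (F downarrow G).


Objects of (F downarrow G) are triples (a, b, h: F(a)->G(b)).
The count equals the sum of all entries in the hom-matrix.
sum(row 0) = 21
sum(row 1) = 14
sum(row 2) = 24
Grand total = 59

59


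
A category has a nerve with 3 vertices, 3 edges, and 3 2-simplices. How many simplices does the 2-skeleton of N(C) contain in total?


The 2-skeleton of the nerve N(C) consists of simplices in dimensions 0, 1, 2:
  |N(C)_0| = 3 (objects)
  |N(C)_1| = 3 (morphisms)
  |N(C)_2| = 3 (composable pairs)
Total = 3 + 3 + 3 = 9

9


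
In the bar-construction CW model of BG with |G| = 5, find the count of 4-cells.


In the bar-construction CW model of BG, the n-cells are indexed by
n-tuples [g_1|...|g_n] of non-identity elements of G (degenerate
simplices with some g_i = e do not contribute cells), so there are
(|G| - 1)^n n-cells.
For dim = 4 with |G| = 5:
cells = (5 - 1)^4 = 4^4 = 256

256


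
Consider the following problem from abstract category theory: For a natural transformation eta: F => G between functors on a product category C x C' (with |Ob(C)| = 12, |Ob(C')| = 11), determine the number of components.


A natural transformation eta: F => G assigns one component morphism per
object of the domain category.
The domain is the product category C x C', so
|Ob(C x C')| = |Ob(C)| * |Ob(C')| = 12 * 11 = 132.
Therefore eta has 132 component morphisms.

132


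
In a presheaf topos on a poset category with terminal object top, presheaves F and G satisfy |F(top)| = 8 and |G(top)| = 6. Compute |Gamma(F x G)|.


Global sections of a presheaf on a poset with terminal top satisfy
Gamma(H) ~ H(top). Presheaves admit pointwise products, so
(F x G)(top) = F(top) x G(top) (Cartesian product).
|Gamma(F x G)| = |F(top)| * |G(top)| = 8 * 6 = 48.

48


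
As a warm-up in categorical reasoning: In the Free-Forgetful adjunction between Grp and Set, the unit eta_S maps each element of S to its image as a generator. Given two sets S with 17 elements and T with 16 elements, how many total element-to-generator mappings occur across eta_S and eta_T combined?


The unit eta_X: X -> U(F(X)) of the Free-Forgetful adjunction
maps each element of X to a generator of F(X). For X = S + T (disjoint
union in Set), |S + T| = |S| + |T|.
Total mappings = 17 + 16 = 33.

33


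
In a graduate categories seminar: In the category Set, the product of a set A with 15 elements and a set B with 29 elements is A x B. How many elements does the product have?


In Set, the product A x B is the Cartesian product.
By the universal property, |A x B| = |A| * |B|.
|A x B| = 15 * 29 = 435

435


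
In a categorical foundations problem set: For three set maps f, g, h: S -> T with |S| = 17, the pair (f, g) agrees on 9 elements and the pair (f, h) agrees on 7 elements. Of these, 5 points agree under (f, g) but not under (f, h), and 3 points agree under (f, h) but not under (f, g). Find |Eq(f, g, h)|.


Eq(f, g, h) is the triple-agreement set: points in S where all three
maps take the same value. Using inclusion-exclusion on the pairwise data:
Pair (f, g) agrees on 9 points; pair (f, h) on 7 points.
Points agreeing under (f, g) but not (f, h) = 5; under (f, h) but not (f, g) = 3.
Triple-agreement = agreement-in-(f, g) minus points that agree under (f, g) but not (f, h):
|Eq(f, g, h)| = 9 - 5 = 4
(cross-check via (f, h): 7 - 3 = 4.)

4


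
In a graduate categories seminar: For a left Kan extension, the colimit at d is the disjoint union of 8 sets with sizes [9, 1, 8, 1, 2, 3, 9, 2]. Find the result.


Pointwise, the left Kan extension (Lan_F H)(d) is the colimit, indexed
by the comma category (F downarrow d), of H composed with the
projection (F downarrow d) -> C. Here that colimit is given
as a coproduct (disjoint union) of sets, so its cardinality is the
sum of the sizes of the summands.
Coproduct of sets with sizes: 9 + 1 + 8 + 1 + 2 + 3 + 9 + 2
= 35

35


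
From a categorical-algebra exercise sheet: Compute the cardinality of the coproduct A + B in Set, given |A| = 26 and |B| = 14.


In Set, the coproduct A + B is the disjoint union.
|A + B| = |A| + |B| = 26 + 14 = 40

40


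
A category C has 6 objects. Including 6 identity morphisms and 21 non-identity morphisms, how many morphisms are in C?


Each object has an identity morphism, giving 6 identities.
Adding the 21 non-identity morphisms:
Total = 6 + 21 = 27

27


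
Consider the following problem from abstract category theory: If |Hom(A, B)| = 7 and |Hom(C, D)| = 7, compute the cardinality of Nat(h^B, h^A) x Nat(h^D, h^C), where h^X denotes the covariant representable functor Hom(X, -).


By the Yoneda lemma, Nat(h^B, h^A) is isomorphic to Hom(A, B),
so |Nat(h^B, h^A)| = |Hom(A, B)| and |Nat(h^D, h^C)| = |Hom(C, D)|.
|Hom(A, B)| = 7, |Hom(C, D)| = 7.
|Nat(h^B, h^A) x Nat(h^D, h^C)| = 7 * 7 = 49

49


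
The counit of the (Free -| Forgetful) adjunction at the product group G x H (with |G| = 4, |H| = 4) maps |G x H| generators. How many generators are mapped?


The counit epsilon_K: F(U(K)) -> K of the Free-Forgetful adjunction
maps |K| generators of F(U(K)) into K. For K = G x H (the product group),
|G x H| = |G| * |H|.
Total generators mapped = 4 * 4 = 16.

16


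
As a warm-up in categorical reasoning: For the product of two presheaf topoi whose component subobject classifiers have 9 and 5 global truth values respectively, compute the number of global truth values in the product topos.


In a product of presheaf topoi E_1 x E_2, the subobject classifier
is Omega = Omega_1 x Omega_2 (componentwise), so
|Omega(top)| = |Omega_1(top_1)| * |Omega_2(top_2)|.
= 9 * 5 = 45.

45


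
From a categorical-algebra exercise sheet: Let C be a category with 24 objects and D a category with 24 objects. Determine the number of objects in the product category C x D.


The product category C x D has objects that are pairs (c, d).
Number of pairs = |Ob(C)| * |Ob(D)| = 24 * 24 = 576

576


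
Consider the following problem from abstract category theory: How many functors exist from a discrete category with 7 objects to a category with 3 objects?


A functor from a discrete category C to D is determined by
where each object maps. Each of the 7 objects of C can map
to any of the 3 objects of D independently.
Number of functors = 3^7 = 2187

2187


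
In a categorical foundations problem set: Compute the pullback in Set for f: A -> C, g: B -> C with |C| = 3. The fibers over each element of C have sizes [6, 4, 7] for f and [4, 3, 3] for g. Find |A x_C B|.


The pullback A x_C B consists of pairs (a, b) with f(a) = g(b).
For each element c in C, the fiber product has |f^-1(c)| * |g^-1(c)| elements.
Summing over C: 6 * 4 + 4 * 3 + 7 * 3
= 24 + 12 + 21 = 57

57


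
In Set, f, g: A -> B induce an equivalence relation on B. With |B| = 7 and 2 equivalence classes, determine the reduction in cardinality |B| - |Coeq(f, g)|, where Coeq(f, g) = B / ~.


The coequalizer Coeq(f, g) = B / ~ has one element per equivalence class.
|B| = 7, |Coeq(f, g)| = 2.
|B| - |Coeq(f, g)| = 7 - 2 = 5.

5


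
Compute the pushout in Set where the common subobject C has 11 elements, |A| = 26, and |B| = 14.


The pushout A +_C B identifies the images of C in A and B.
|A +_C B| = |A| + |B| - |C| (for injections).
= 26 + 14 - 11 = 29

29


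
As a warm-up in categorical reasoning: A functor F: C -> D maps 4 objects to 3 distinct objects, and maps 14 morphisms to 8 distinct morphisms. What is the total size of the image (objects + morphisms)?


The image of F consists of distinct objects and distinct morphisms.
|Im(F)| on objects = 3
|Im(F)| on morphisms = 8
Total image cardinality = 3 + 8 = 11

11


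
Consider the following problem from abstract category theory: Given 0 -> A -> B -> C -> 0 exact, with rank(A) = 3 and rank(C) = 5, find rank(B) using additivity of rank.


For a short exact sequence 0 -> A -> B -> C -> 0,
rank is additive: rank(B) = rank(A) + rank(C).
rank(B) = 3 + 5 = 8

8


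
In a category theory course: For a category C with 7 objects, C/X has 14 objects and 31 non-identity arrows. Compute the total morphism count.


In the slice category C/X, objects are morphisms to X.
Identity morphisms: 14 (one per object of C/X).
Non-identity morphisms: 31.
Total = 14 + 31 = 45

45


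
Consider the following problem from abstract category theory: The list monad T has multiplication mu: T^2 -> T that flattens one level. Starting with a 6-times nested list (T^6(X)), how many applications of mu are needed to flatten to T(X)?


Each application of mu: T^2 -> T removes one layer of nesting.
Starting at depth 6 (i.e., T^6(X)), we need to reach T(X).
Number of mu applications = 6 - 1 = 5

5


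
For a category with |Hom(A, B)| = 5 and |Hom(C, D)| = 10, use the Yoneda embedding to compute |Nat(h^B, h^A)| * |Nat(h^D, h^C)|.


By the Yoneda lemma, Nat(h^B, h^A) is isomorphic to Hom(A, B),
so |Nat(h^B, h^A)| = |Hom(A, B)| and |Nat(h^D, h^C)| = |Hom(C, D)|.
|Hom(A, B)| = 5, |Hom(C, D)| = 10.
|Nat(h^B, h^A) x Nat(h^D, h^C)| = 5 * 10 = 50

50


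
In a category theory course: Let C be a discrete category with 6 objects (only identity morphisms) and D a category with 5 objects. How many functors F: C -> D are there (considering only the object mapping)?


A functor from a discrete category C to D is determined by
where each object maps. Each of the 6 objects of C can map
to any of the 5 objects of D independently.
Number of functors = 5^6 = 15625

15625


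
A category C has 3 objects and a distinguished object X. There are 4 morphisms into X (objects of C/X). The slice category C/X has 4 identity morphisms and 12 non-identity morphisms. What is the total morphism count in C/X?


In the slice category C/X, objects are morphisms to X.
Identity morphisms: 4 (one per object of C/X).
Non-identity morphisms: 12.
Total = 4 + 12 = 16

16


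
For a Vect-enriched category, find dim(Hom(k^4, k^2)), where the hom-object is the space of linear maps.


In Vect-enriched categories, Hom(k^n, k^m) is the space of m x n matrices.
dim(Hom(k^4, k^2)) = 2 * 4 = 8

8


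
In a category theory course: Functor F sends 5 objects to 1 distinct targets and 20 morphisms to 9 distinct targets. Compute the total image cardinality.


The image of F consists of distinct objects and distinct morphisms.
|Im(F)| on objects = 1
|Im(F)| on morphisms = 9
Total image cardinality = 1 + 9 = 10

10


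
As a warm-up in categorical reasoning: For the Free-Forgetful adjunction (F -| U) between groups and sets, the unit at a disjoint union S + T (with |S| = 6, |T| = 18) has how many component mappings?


The unit eta_X: X -> U(F(X)) of the Free-Forgetful adjunction
maps each element of X to a generator of F(X). For X = S + T (disjoint
union in Set), |S + T| = |S| + |T|.
Total mappings = 6 + 18 = 24.

24


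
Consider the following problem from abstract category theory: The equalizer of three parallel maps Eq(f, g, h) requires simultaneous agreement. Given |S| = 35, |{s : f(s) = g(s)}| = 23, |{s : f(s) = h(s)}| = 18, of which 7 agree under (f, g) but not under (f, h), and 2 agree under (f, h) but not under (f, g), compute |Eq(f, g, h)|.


Eq(f, g, h) is the triple-agreement set: points in S where all three
maps take the same value. Using inclusion-exclusion on the pairwise data:
Pair (f, g) agrees on 23 points; pair (f, h) on 18 points.
Points agreeing under (f, g) but not (f, h) = 7; under (f, h) but not (f, g) = 2.
Triple-agreement = agreement-in-(f, g) minus points that agree under (f, g) but not (f, h):
|Eq(f, g, h)| = 23 - 7 = 16
(cross-check via (f, h): 18 - 2 = 16.)

16


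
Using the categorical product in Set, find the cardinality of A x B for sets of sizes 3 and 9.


In Set, the product A x B is the Cartesian product.
By the universal property, |A x B| = |A| * |B|.
|A x B| = 3 * 9 = 27

27


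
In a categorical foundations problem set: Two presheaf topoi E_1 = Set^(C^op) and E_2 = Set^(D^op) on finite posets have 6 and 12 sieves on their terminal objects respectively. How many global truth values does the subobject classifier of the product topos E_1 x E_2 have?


In a product of presheaf topoi E_1 x E_2, the subobject classifier
is Omega = Omega_1 x Omega_2 (componentwise), so
|Omega(top)| = |Omega_1(top_1)| * |Omega_2(top_2)|.
= 6 * 12 = 72.

72


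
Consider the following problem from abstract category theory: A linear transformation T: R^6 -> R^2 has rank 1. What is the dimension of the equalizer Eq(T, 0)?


The equalizer of f and the zero map is ker(f).
By the rank-nullity theorem: dim(ker(f)) = dim(domain) - rank(f).
dim(ker(f)) = 6 - 1 = 5

5


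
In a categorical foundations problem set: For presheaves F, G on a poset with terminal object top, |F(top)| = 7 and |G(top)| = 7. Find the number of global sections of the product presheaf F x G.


Global sections of a presheaf on a poset with terminal top satisfy
Gamma(H) ~ H(top). Presheaves admit pointwise products, so
(F x G)(top) = F(top) x G(top) (Cartesian product).
|Gamma(F x G)| = |F(top)| * |G(top)| = 7 * 7 = 49.

49


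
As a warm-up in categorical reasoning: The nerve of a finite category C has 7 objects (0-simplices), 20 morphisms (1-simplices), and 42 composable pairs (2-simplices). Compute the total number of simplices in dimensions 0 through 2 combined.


The 2-skeleton of the nerve N(C) consists of simplices in dimensions 0, 1, 2:
  |N(C)_0| = 7 (objects)
  |N(C)_1| = 20 (morphisms)
  |N(C)_2| = 42 (composable pairs)
Total = 7 + 20 + 42 = 69

69


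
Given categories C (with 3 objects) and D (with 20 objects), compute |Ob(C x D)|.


The product category C x D has objects that are pairs (c, d).
Number of pairs = |Ob(C)| * |Ob(D)| = 3 * 20 = 60

60


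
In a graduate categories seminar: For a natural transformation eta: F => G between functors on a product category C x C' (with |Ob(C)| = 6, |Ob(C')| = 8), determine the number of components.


A natural transformation eta: F => G assigns one component morphism per
object of the domain category.
The domain is the product category C x C', so
|Ob(C x C')| = |Ob(C)| * |Ob(C')| = 6 * 8 = 48.
Therefore eta has 48 component morphisms.

48


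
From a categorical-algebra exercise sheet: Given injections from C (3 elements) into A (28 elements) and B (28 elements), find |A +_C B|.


The pushout A +_C B identifies the images of C in A and B.
|A +_C B| = |A| + |B| - |C| (for injections).
= 28 + 28 - 3 = 53

53


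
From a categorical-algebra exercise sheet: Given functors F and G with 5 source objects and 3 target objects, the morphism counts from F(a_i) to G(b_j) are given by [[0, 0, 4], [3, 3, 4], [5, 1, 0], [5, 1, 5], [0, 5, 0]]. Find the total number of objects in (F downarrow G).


Objects of (F downarrow G) are triples (a, b, h: F(a)->G(b)).
The count equals the sum of all entries in the hom-matrix.
sum(row 0) = 4
sum(row 1) = 10
sum(row 2) = 6
sum(row 3) = 11
sum(row 4) = 5
Grand total = 36

36


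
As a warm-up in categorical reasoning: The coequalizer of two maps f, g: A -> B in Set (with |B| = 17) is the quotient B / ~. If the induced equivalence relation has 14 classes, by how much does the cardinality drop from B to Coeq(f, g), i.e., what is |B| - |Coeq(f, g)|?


The coequalizer Coeq(f, g) = B / ~ has one element per equivalence class.
|B| = 17, |Coeq(f, g)| = 14.
|B| - |Coeq(f, g)| = 17 - 14 = 3.

3


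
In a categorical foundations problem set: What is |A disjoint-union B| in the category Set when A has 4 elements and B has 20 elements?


In Set, the coproduct A + B is the disjoint union.
|A + B| = |A| + |B| = 4 + 20 = 24

24


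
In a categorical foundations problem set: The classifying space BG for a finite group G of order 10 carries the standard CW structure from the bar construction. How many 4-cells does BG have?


In the bar-construction CW model of BG, the n-cells are indexed by
n-tuples [g_1|...|g_n] of non-identity elements of G (degenerate
simplices with some g_i = e do not contribute cells), so there are
(|G| - 1)^n n-cells.
For dim = 4 with |G| = 10:
cells = (10 - 1)^4 = 9^4 = 6561

6561


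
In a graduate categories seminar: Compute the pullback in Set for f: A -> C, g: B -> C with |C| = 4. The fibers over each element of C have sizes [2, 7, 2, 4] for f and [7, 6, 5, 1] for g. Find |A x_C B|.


The pullback A x_C B consists of pairs (a, b) with f(a) = g(b).
For each element c in C, the fiber product has |f^-1(c)| * |g^-1(c)| elements.
Summing over C: 2 * 7 + 7 * 6 + 2 * 5 + 4 * 1
= 14 + 42 + 10 + 4 = 70

70


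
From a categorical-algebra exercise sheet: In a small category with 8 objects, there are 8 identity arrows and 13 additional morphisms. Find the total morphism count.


Each object has an identity morphism, giving 8 identities.
Adding the 13 non-identity morphisms:
Total = 8 + 13 = 21

21


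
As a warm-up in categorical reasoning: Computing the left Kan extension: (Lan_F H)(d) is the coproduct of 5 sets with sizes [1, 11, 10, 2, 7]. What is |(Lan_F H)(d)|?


Pointwise, the left Kan extension (Lan_F H)(d) is the colimit, indexed
by the comma category (F downarrow d), of H composed with the
projection (F downarrow d) -> C. Here that colimit is given
as a coproduct (disjoint union) of sets, so its cardinality is the
sum of the sizes of the summands.
Coproduct of sets with sizes: 1 + 11 + 10 + 2 + 7
= 31

31


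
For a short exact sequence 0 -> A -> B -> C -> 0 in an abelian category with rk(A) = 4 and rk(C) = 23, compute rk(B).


For a short exact sequence 0 -> A -> B -> C -> 0,
rank is additive: rank(B) = rank(A) + rank(C).
rank(B) = 4 + 23 = 27

27
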